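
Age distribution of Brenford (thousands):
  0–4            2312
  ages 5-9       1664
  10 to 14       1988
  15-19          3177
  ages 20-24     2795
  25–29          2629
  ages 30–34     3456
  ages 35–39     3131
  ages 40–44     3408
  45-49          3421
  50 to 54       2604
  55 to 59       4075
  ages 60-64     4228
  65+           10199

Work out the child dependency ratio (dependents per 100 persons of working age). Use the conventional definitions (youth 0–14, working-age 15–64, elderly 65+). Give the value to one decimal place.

0–14: 2312 + 1664 + 1988 = 5964
15–64: 3177 + 2795 + 2629 + 3456 + 3131 + 3408 + 3421 + 2604 + 4075 + 4228 = 32924
65+: 10199
Youth dependency ratio = 5964 / 32924 × 100 = 18.1

Youth dependency ratio: 18.1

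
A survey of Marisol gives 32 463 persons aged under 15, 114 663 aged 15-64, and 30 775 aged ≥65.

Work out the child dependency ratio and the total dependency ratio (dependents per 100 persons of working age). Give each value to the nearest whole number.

Youth dependency ratio = 32 463 / 114 663 × 100 = 28
Total dependency ratio = (32 463 + 30 775) / 114 663 × 100 = 63 238 / 114 663 × 100 = 55

Youth dependency ratio: 28
Total dependency ratio: 55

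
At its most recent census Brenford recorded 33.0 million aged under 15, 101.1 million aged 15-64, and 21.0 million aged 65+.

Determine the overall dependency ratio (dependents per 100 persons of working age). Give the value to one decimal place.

Total dependency ratio: 53.4

Total dependency ratio = (33.0 + 21.0) / 101.1 × 100 = 54.0 / 101.1 × 100 = 53.4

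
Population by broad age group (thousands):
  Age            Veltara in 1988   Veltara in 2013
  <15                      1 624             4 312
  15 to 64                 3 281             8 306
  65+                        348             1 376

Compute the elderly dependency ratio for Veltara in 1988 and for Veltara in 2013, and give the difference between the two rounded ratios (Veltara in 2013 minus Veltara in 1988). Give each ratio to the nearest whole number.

Veltara in 1988: 348 / 3 281 × 100 = 11
Veltara in 2013: 1 376 / 8 306 × 100 = 17

Veltara in 1988: 11
Veltara in 2013: 17
Difference: +6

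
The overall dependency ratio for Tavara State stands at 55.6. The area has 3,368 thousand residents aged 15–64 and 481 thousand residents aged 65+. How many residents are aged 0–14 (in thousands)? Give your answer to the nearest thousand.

Aged 0–14: 1,392

Total dependency ratio = (youth + elderly) / working-age × 100
55.6 = (Y + 481) / 3,368 × 100
⇒ 1,392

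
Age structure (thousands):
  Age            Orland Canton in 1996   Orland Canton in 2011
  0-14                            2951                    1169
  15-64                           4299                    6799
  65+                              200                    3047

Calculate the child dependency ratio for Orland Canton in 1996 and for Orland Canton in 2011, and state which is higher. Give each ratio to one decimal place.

Orland Canton in 1996: 68.6
Orland Canton in 2011: 17.2
Higher: Orland Canton in 1996

Orland Canton in 1996: 2951 / 4299 × 100 = 68.6
Orland Canton in 2011: 1169 / 6799 × 100 = 17.2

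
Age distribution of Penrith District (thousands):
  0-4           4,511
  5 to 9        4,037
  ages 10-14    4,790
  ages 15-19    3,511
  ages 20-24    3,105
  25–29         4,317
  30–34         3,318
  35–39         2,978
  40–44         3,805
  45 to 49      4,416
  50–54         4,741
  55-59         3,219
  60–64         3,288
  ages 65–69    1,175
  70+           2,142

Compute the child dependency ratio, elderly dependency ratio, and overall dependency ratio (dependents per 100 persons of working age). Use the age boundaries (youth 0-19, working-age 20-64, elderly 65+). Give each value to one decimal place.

Youth dependency ratio: 50.8
Old-age dependency ratio: 10.0
Total dependency ratio: 60.8

0–19: 4,511 + 4,037 + 4,790 + 3,511 = 16,849
20–64: 3,105 + 4,317 + 3,318 + 2,978 + 3,805 + 4,416 + 4,741 + 3,219 + 3,288 = 33,187
65+: 1,175 + 2,142 = 3,317
Youth dependency ratio = 16,849 / 33,187 × 100 = 50.8
Old-age dependency ratio = 3,317 / 33,187 × 100 = 10.0
Total dependency ratio = (16,849 + 3,317) / 33,187 × 100 = 20,166 / 33,187 × 100 = 60.8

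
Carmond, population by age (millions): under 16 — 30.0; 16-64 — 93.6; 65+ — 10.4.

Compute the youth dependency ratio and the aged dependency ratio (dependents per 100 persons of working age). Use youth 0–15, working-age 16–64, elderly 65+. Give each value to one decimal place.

Youth dependency ratio = 30.0 / 93.6 × 100 = 32.1
Old-age dependency ratio = 10.4 / 93.6 × 100 = 11.1

Youth dependency ratio: 32.1
Old-age dependency ratio: 11.1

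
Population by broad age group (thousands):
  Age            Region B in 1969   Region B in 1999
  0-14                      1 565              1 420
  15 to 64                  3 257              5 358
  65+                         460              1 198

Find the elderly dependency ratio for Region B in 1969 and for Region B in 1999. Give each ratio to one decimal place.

Region B in 1969: 14.1
Region B in 1999: 22.4

Region B in 1969: 460 / 3 257 × 100 = 14.1
Region B in 1999: 1 198 / 5 358 × 100 = 22.4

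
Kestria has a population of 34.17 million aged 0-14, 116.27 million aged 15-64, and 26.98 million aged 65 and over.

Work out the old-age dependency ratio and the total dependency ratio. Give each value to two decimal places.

Old-age dependency ratio: 23.20
Total dependency ratio: 52.59

Old-age dependency ratio = 26.98 / 116.27 × 100 = 23.20
Total dependency ratio = (34.17 + 26.98) / 116.27 × 100 = 61.15 / 116.27 × 100 = 52.59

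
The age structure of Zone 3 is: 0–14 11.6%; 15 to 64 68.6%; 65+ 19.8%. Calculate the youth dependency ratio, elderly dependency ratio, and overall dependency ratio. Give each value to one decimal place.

Youth dependency ratio: 16.9
Old-age dependency ratio: 28.9
Total dependency ratio: 45.8

Youth dependency ratio = 11.6 / 68.6 × 100 = 16.9
Old-age dependency ratio = 19.8 / 68.6 × 100 = 28.9
Total dependency ratio = (11.6 + 19.8) / 68.6 × 100 = 31.4 / 68.6 × 100 = 45.8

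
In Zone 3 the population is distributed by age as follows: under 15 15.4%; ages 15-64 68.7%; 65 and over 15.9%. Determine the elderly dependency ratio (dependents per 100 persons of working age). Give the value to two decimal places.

Old-age dependency ratio = 15.9 / 68.7 × 100 = 23.14

Old-age dependency ratio: 23.14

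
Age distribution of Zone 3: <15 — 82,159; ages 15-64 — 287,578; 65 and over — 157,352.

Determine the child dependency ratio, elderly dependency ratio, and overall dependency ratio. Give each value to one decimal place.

Youth dependency ratio: 28.6
Old-age dependency ratio: 54.7
Total dependency ratio: 83.3

Youth dependency ratio = 82,159 / 287,578 × 100 = 28.6
Old-age dependency ratio = 157,352 / 287,578 × 100 = 54.7
Total dependency ratio = (82,159 + 157,352) / 287,578 × 100 = 239,511 / 287,578 × 100 = 83.3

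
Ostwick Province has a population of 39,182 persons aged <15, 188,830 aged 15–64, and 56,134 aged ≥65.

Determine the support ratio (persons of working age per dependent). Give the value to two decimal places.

Support ratio = 188,830 / (39,182 + 56,134) = 188,830 / 95,316 = 1.98

Support ratio: 1.98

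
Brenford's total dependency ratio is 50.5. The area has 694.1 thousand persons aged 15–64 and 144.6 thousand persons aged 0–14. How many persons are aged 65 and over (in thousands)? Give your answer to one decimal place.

Total dependency ratio = (youth + elderly) / working-age × 100
50.5 = (144.6 + E) / 694.1 × 100
⇒ 205.9

Aged 65 and over: 205.9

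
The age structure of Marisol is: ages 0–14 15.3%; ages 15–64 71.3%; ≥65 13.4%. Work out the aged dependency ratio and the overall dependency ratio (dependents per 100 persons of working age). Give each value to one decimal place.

Old-age dependency ratio: 18.8
Total dependency ratio: 40.3

Old-age dependency ratio = 13.4 / 71.3 × 100 = 18.8
Total dependency ratio = (15.3 + 13.4) / 71.3 × 100 = 28.7 / 71.3 × 100 = 40.3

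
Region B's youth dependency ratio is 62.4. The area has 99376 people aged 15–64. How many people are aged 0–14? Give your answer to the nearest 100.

Aged 0–14: 62000

Youth dependency ratio = youth / working-age × 100
62.4 = Y / 99376 × 100
⇒ 62000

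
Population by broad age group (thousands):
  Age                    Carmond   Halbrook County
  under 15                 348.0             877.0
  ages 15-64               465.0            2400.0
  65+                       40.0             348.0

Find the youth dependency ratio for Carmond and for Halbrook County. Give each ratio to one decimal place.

Carmond: 348.0 / 465.0 × 100 = 74.8
Halbrook County: 877.0 / 2400.0 × 100 = 36.5

Carmond: 74.8
Halbrook County: 36.5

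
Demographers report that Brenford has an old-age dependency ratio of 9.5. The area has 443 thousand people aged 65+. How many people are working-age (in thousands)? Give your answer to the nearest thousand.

Old-age dependency ratio = elderly / working-age × 100
9.5 = 443 / W × 100
⇒ 4 663

Working-age: 4 663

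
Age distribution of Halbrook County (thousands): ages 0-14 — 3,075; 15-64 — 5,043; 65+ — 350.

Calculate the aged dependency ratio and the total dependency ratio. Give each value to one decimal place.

Old-age dependency ratio = 350 / 5,043 × 100 = 6.9
Total dependency ratio = (3,075 + 350) / 5,043 × 100 = 3,425 / 5,043 × 100 = 67.9

Old-age dependency ratio: 6.9
Total dependency ratio: 67.9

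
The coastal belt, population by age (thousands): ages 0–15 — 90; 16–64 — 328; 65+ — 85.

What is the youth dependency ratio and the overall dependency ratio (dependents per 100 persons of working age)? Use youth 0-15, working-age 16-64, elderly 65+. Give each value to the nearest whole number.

Youth dependency ratio = 90 / 328 × 100 = 27
Total dependency ratio = (90 + 85) / 328 × 100 = 175 / 328 × 100 = 53

Youth dependency ratio: 27
Total dependency ratio: 53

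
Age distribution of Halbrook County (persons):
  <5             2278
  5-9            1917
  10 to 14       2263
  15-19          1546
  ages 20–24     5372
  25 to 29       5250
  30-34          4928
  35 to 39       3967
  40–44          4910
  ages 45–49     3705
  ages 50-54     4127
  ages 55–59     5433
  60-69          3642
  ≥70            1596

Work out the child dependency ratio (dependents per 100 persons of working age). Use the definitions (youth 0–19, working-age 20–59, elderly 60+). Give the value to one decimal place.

Youth dependency ratio: 21.2

0–19: 2278 + 1917 + 2263 + 1546 = 8004
20–59: 5372 + 5250 + 4928 + 3967 + 4910 + 3705 + 4127 + 5433 = 37692
60+: 3642 + 1596 = 5238
Youth dependency ratio = 8004 / 37692 × 100 = 21.2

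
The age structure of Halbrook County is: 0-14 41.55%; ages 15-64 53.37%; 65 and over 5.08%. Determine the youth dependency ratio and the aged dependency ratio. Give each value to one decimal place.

Youth dependency ratio: 77.9
Old-age dependency ratio: 9.5

Youth dependency ratio = 41.55 / 53.37 × 100 = 77.9
Old-age dependency ratio = 5.08 / 53.37 × 100 = 9.5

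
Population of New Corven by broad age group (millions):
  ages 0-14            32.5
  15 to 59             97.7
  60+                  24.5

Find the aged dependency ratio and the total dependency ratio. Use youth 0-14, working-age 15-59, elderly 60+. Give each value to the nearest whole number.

Old-age dependency ratio = 24.5 / 97.7 × 100 = 25
Total dependency ratio = (32.5 + 24.5) / 97.7 × 100 = 57.0 / 97.7 × 100 = 58

Old-age dependency ratio: 25
Total dependency ratio: 58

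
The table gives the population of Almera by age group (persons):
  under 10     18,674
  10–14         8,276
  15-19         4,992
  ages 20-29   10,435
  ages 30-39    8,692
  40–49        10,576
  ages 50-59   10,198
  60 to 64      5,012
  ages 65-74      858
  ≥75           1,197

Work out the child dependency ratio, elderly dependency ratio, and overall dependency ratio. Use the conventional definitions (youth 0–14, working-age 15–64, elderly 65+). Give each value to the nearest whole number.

Youth dependency ratio: 54
Old-age dependency ratio: 4
Total dependency ratio: 58

0–14: 18,674 + 8,276 = 26,950
15–64: 4,992 + 10,435 + 8,692 + 10,576 + 10,198 + 5,012 = 49,905
65+: 858 + 1,197 = 2,055
Youth dependency ratio = 26,950 / 49,905 × 100 = 54
Old-age dependency ratio = 2,055 / 49,905 × 100 = 4
Total dependency ratio = (26,950 + 2,055) / 49,905 × 100 = 29,005 / 49,905 × 100 = 58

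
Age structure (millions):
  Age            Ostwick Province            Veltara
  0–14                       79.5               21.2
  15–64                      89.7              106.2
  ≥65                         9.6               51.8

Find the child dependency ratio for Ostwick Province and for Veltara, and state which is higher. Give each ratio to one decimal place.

Ostwick Province: 88.6
Veltara: 20.0
Higher: Ostwick Province

Ostwick Province: 79.5 / 89.7 × 100 = 88.6
Veltara: 21.2 / 106.2 × 100 = 20.0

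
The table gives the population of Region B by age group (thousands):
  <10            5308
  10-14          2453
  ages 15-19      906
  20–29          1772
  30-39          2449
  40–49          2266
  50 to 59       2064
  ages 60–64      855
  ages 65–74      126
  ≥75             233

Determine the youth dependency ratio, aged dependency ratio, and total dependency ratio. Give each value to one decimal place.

0–14: 5308 + 2453 = 7761
15–64: 906 + 1772 + 2449 + 2266 + 2064 + 855 = 10312
65+: 126 + 233 = 359
Youth dependency ratio = 7761 / 10312 × 100 = 75.3
Old-age dependency ratio = 359 / 10312 × 100 = 3.5
Total dependency ratio = (7761 + 359) / 10312 × 100 = 8120 / 10312 × 100 = 78.7

Youth dependency ratio: 75.3
Old-age dependency ratio: 3.5
Total dependency ratio: 78.7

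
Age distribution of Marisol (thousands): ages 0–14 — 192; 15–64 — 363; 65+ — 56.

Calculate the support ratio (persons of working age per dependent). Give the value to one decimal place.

Support ratio: 1.5

Support ratio = 363 / (192 + 56) = 363 / 248 = 1.5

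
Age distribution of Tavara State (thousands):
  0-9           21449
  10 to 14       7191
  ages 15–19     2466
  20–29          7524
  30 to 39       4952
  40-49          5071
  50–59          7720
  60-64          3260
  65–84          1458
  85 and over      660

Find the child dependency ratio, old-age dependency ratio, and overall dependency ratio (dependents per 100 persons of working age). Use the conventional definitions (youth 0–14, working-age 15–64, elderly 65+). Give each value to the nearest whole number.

Youth dependency ratio: 92
Old-age dependency ratio: 7
Total dependency ratio: 99

0–14: 21449 + 7191 = 28640
15–64: 2466 + 7524 + 4952 + 5071 + 7720 + 3260 = 30993
65+: 1458 + 660 = 2118
Youth dependency ratio = 28640 / 30993 × 100 = 92
Old-age dependency ratio = 2118 / 30993 × 100 = 7
Total dependency ratio = (28640 + 2118) / 30993 × 100 = 30758 / 30993 × 100 = 99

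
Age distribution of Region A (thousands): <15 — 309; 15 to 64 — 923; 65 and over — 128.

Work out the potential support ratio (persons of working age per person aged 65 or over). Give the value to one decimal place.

Potential support ratio: 7.2

Potential support ratio = 923 / 128 = 7.2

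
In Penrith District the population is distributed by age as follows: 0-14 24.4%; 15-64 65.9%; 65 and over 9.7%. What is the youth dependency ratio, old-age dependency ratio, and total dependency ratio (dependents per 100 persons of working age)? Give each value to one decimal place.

Youth dependency ratio: 37.0
Old-age dependency ratio: 14.7
Total dependency ratio: 51.7

Youth dependency ratio = 24.4 / 65.9 × 100 = 37.0
Old-age dependency ratio = 9.7 / 65.9 × 100 = 14.7
Total dependency ratio = (24.4 + 9.7) / 65.9 × 100 = 34.1 / 65.9 × 100 = 51.7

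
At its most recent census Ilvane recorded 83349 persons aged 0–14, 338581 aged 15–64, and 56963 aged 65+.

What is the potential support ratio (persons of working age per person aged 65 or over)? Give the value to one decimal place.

Potential support ratio: 5.9

Potential support ratio = 338581 / 56963 = 5.9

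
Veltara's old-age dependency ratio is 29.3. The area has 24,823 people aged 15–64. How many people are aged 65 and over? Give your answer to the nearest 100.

Old-age dependency ratio = elderly / working-age × 100
29.3 = E / 24,823 × 100
⇒ 7,300

Aged 65 and over: 7,300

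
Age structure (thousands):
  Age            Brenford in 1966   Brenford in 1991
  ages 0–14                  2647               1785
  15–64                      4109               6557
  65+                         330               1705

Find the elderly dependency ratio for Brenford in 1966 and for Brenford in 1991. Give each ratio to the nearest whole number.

Brenford in 1966: 8
Brenford in 1991: 26

Brenford in 1966: 330 / 4109 × 100 = 8
Brenford in 1991: 1705 / 6557 × 100 = 26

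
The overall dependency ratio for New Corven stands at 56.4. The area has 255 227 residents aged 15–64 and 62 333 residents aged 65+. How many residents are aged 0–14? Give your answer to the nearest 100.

Aged 0–14: 81 600

Total dependency ratio = (youth + elderly) / working-age × 100
56.4 = (Y + 62 333) / 255 227 × 100
⇒ 81 600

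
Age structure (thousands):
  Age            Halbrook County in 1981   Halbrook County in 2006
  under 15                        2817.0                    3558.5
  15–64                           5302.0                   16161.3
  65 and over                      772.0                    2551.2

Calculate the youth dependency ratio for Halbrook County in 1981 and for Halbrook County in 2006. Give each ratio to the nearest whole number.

Halbrook County in 1981: 2817.0 / 5302.0 × 100 = 53
Halbrook County in 2006: 3558.5 / 16161.3 × 100 = 22

Halbrook County in 1981: 53
Halbrook County in 2006: 22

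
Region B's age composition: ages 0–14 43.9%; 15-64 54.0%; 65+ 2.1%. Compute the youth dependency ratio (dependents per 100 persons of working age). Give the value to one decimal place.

Youth dependency ratio: 81.3

Youth dependency ratio = 43.9 / 54.0 × 100 = 81.3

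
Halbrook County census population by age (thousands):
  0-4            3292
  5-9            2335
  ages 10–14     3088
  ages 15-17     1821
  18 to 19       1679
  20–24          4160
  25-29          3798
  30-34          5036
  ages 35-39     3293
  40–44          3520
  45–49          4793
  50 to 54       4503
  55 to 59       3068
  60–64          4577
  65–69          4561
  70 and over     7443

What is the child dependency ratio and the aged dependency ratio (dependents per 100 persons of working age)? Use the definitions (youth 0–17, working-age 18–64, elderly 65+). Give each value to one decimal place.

0–17: 3292 + 2335 + 3088 + 1821 = 10536
18–64: 1679 + 4160 + 3798 + 5036 + 3293 + 3520 + 4793 + 4503 + 3068 + 4577 = 38427
65+: 4561 + 7443 = 12004
Youth dependency ratio = 10536 / 38427 × 100 = 27.4
Old-age dependency ratio = 12004 / 38427 × 100 = 31.2

Youth dependency ratio: 27.4
Old-age dependency ratio: 31.2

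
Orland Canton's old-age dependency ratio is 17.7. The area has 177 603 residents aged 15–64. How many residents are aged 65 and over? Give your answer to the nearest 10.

Old-age dependency ratio = elderly / working-age × 100
17.7 = E / 177 603 × 100
⇒ 31 440

Aged 65 and over: 31 440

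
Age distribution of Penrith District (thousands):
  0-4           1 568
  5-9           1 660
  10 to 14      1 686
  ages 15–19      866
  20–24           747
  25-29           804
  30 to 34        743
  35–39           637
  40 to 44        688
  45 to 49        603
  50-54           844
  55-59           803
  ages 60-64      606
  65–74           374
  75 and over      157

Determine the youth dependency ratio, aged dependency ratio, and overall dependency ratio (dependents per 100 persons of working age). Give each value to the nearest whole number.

Youth dependency ratio: 67
Old-age dependency ratio: 7
Total dependency ratio: 74

0–14: 1 568 + 1 660 + 1 686 = 4 914
15–64: 866 + 747 + 804 + 743 + 637 + 688 + 603 + 844 + 803 + 606 = 7 341
65+: 374 + 157 = 531
Youth dependency ratio = 4 914 / 7 341 × 100 = 67
Old-age dependency ratio = 531 / 7 341 × 100 = 7
Total dependency ratio = (4 914 + 531) / 7 341 × 100 = 5 445 / 7 341 × 100 = 74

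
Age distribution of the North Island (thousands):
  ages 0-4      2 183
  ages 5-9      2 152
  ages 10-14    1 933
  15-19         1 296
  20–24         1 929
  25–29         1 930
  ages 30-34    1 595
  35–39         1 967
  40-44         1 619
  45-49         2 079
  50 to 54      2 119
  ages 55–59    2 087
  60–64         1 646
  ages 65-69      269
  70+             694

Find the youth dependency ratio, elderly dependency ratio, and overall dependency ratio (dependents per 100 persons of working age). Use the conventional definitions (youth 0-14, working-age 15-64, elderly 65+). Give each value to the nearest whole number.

0–14: 2 183 + 2 152 + 1 933 = 6 268
15–64: 1 296 + 1 929 + 1 930 + 1 595 + 1 967 + 1 619 + 2 079 + 2 119 + 2 087 + 1 646 = 18 267
65+: 269 + 694 = 963
Youth dependency ratio = 6 268 / 18 267 × 100 = 34
Old-age dependency ratio = 963 / 18 267 × 100 = 5
Total dependency ratio = (6 268 + 963) / 18 267 × 100 = 7 231 / 18 267 × 100 = 40

Youth dependency ratio: 34
Old-age dependency ratio: 5
Total dependency ratio: 40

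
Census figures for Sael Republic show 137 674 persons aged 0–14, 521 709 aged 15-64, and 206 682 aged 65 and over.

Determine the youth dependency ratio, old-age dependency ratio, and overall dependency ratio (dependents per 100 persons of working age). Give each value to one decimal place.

Youth dependency ratio: 26.4
Old-age dependency ratio: 39.6
Total dependency ratio: 66.0

Youth dependency ratio = 137 674 / 521 709 × 100 = 26.4
Old-age dependency ratio = 206 682 / 521 709 × 100 = 39.6
Total dependency ratio = (137 674 + 206 682) / 521 709 × 100 = 344 356 / 521 709 × 100 = 66.0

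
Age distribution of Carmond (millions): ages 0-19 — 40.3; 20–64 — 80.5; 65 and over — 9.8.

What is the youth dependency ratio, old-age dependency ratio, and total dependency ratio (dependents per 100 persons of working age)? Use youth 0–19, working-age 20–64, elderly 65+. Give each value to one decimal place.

Youth dependency ratio = 40.3 / 80.5 × 100 = 50.1
Old-age dependency ratio = 9.8 / 80.5 × 100 = 12.2
Total dependency ratio = (40.3 + 9.8) / 80.5 × 100 = 50.1 / 80.5 × 100 = 62.2

Youth dependency ratio: 50.1
Old-age dependency ratio: 12.2
Total dependency ratio: 62.2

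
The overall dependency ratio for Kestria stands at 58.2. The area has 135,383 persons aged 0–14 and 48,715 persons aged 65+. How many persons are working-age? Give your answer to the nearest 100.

Working-age: 316,300

Total dependency ratio = (youth + elderly) / working-age × 100
58.2 = (135,383 + 48,715) / W × 100
⇒ 316,300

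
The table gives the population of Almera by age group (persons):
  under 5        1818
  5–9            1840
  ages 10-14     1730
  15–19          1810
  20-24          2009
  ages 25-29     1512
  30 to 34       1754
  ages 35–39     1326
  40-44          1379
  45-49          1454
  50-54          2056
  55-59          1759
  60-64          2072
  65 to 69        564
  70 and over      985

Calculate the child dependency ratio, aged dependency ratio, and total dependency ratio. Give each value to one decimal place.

0–14: 1818 + 1840 + 1730 = 5388
15–64: 1810 + 2009 + 1512 + 1754 + 1326 + 1379 + 1454 + 2056 + 1759 + 2072 = 17131
65+: 564 + 985 = 1549
Youth dependency ratio = 5388 / 17131 × 100 = 31.5
Old-age dependency ratio = 1549 / 17131 × 100 = 9.0
Total dependency ratio = (5388 + 1549) / 17131 × 100 = 6937 / 17131 × 100 = 40.5

Youth dependency ratio: 31.5
Old-age dependency ratio: 9.0
Total dependency ratio: 40.5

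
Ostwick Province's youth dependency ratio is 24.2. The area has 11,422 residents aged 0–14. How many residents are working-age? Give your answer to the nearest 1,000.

Working-age: 47,000

Youth dependency ratio = youth / working-age × 100
24.2 = 11,422 / W × 100
⇒ 47,000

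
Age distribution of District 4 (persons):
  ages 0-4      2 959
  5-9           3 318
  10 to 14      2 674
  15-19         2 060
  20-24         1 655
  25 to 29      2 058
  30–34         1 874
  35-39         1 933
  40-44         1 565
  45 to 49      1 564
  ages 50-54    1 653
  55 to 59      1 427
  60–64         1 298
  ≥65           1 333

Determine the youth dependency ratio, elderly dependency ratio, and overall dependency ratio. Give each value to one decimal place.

Youth dependency ratio: 52.4
Old-age dependency ratio: 7.8
Total dependency ratio: 60.2

0–14: 2 959 + 3 318 + 2 674 = 8 951
15–64: 2 060 + 1 655 + 2 058 + 1 874 + 1 933 + 1 565 + 1 564 + 1 653 + 1 427 + 1 298 = 17 087
65+: 1 333
Youth dependency ratio = 8 951 / 17 087 × 100 = 52.4
Old-age dependency ratio = 1 333 / 17 087 × 100 = 7.8
Total dependency ratio = (8 951 + 1 333) / 17 087 × 100 = 10 284 / 17 087 × 100 = 60.2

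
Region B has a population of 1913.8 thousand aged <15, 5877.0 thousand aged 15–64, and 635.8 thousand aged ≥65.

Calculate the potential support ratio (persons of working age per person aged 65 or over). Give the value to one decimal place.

Potential support ratio: 9.2

Potential support ratio = 5877.0 / 635.8 = 9.2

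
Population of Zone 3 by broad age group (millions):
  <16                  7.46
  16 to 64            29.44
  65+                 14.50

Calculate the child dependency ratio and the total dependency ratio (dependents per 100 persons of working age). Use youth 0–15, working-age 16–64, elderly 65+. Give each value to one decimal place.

Youth dependency ratio: 25.3
Total dependency ratio: 74.6

Youth dependency ratio = 7.46 / 29.44 × 100 = 25.3
Total dependency ratio = (7.46 + 14.50) / 29.44 × 100 = 21.96 / 29.44 × 100 = 74.6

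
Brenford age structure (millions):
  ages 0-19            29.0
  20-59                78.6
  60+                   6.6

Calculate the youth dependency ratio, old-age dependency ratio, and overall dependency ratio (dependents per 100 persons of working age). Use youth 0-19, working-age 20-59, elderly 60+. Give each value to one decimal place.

Youth dependency ratio: 36.9
Old-age dependency ratio: 8.4
Total dependency ratio: 45.3

Youth dependency ratio = 29.0 / 78.6 × 100 = 36.9
Old-age dependency ratio = 6.6 / 78.6 × 100 = 8.4
Total dependency ratio = (29.0 + 6.6) / 78.6 × 100 = 35.6 / 78.6 × 100 = 45.3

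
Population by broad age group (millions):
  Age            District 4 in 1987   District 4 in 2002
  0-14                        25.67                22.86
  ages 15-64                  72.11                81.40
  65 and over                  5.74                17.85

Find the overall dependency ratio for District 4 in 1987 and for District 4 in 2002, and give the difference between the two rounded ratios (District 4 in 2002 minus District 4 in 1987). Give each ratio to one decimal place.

District 4 in 1987: 43.6
District 4 in 2002: 50.0
Difference: +6.4

District 4 in 1987: (25.67 + 5.74) / 72.11 × 100 = 31.41 / 72.11 × 100 = 43.6
District 4 in 2002: (22.86 + 17.85) / 81.40 × 100 = 40.71 / 81.40 × 100 = 50.0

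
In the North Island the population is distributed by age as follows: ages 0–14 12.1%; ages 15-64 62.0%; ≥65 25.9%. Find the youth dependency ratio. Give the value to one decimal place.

Youth dependency ratio = 12.1 / 62.0 × 100 = 19.5

Youth dependency ratio: 19.5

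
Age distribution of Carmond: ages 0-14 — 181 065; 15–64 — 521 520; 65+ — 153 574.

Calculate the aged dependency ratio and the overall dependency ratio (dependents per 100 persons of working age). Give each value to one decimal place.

Old-age dependency ratio: 29.4
Total dependency ratio: 64.2

Old-age dependency ratio = 153 574 / 521 520 × 100 = 29.4
Total dependency ratio = (181 065 + 153 574) / 521 520 × 100 = 334 639 / 521 520 × 100 = 64.2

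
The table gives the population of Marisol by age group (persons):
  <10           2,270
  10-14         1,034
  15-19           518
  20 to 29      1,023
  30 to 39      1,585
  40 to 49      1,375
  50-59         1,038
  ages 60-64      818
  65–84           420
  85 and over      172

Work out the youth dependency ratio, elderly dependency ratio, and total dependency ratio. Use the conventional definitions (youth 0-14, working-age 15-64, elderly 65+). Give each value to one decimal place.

0–14: 2,270 + 1,034 = 3,304
15–64: 518 + 1,023 + 1,585 + 1,375 + 1,038 + 818 = 6,357
65+: 420 + 172 = 592
Youth dependency ratio = 3,304 / 6,357 × 100 = 52.0
Old-age dependency ratio = 592 / 6,357 × 100 = 9.3
Total dependency ratio = (3,304 + 592) / 6,357 × 100 = 3,896 / 6,357 × 100 = 61.3

Youth dependency ratio: 52.0
Old-age dependency ratio: 9.3
Total dependency ratio: 61.3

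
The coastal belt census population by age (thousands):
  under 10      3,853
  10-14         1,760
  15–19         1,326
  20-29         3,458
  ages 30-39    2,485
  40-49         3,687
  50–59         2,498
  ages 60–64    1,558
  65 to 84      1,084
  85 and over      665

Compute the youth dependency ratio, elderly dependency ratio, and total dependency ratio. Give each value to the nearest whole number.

Youth dependency ratio: 37
Old-age dependency ratio: 12
Total dependency ratio: 49

0–14: 3,853 + 1,760 = 5,613
15–64: 1,326 + 3,458 + 2,485 + 3,687 + 2,498 + 1,558 = 15,012
65+: 1,084 + 665 = 1,749
Youth dependency ratio = 5,613 / 15,012 × 100 = 37
Old-age dependency ratio = 1,749 / 15,012 × 100 = 12
Total dependency ratio = (5,613 + 1,749) / 15,012 × 100 = 7,362 / 15,012 × 100 = 49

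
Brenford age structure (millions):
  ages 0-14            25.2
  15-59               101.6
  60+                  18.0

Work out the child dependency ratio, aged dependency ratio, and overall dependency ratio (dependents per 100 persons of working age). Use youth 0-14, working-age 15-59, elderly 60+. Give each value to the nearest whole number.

Youth dependency ratio: 25
Old-age dependency ratio: 18
Total dependency ratio: 43

Youth dependency ratio = 25.2 / 101.6 × 100 = 25
Old-age dependency ratio = 18.0 / 101.6 × 100 = 18
Total dependency ratio = (25.2 + 18.0) / 101.6 × 100 = 43.2 / 101.6 × 100 = 43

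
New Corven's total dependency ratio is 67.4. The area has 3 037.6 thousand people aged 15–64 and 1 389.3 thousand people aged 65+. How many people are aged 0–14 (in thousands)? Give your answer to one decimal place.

Total dependency ratio = (youth + elderly) / working-age × 100
67.4 = (Y + 1 389.3) / 3 037.6 × 100
⇒ 658.0

Aged 0–14: 658.0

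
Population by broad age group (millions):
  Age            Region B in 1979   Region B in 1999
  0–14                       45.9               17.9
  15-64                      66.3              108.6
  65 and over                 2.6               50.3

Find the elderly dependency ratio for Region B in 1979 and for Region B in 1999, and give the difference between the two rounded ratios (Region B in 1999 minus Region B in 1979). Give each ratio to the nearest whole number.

Region B in 1979: 2.6 / 66.3 × 100 = 4
Region B in 1999: 50.3 / 108.6 × 100 = 46

Region B in 1979: 4
Region B in 1999: 46
Difference: +42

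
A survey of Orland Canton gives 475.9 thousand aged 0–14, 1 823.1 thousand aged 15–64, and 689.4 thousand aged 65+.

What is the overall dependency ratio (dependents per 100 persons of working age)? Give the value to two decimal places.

Total dependency ratio: 63.92

Total dependency ratio = (475.9 + 689.4) / 1 823.1 × 100 = 1 165.3 / 1 823.1 × 100 = 63.92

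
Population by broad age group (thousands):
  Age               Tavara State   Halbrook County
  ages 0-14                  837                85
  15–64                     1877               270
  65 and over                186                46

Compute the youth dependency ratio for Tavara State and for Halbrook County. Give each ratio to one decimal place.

Tavara State: 44.6
Halbrook County: 31.5

Tavara State: 837 / 1877 × 100 = 44.6
Halbrook County: 85 / 270 × 100 = 31.5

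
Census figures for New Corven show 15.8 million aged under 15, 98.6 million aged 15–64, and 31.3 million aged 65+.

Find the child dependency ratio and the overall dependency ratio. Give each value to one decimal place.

Youth dependency ratio = 15.8 / 98.6 × 100 = 16.0
Total dependency ratio = (15.8 + 31.3) / 98.6 × 100 = 47.1 / 98.6 × 100 = 47.8

Youth dependency ratio: 16.0
Total dependency ratio: 47.8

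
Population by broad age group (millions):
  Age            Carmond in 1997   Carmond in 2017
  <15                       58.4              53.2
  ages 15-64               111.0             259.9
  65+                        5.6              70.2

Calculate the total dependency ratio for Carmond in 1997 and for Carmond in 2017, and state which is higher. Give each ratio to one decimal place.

Carmond in 1997: (58.4 + 5.6) / 111.0 × 100 = 64.0 / 111.0 × 100 = 57.7
Carmond in 2017: (53.2 + 70.2) / 259.9 × 100 = 123.4 / 259.9 × 100 = 47.5

Carmond in 1997: 57.7
Carmond in 2017: 47.5
Higher: Carmond in 1997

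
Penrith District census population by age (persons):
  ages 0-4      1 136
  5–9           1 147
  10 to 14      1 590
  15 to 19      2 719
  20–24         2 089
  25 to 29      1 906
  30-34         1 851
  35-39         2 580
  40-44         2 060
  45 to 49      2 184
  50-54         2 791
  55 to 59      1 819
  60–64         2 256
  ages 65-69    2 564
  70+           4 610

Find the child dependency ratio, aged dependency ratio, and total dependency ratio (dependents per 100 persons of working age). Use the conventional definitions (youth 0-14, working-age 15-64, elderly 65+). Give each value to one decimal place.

0–14: 1 136 + 1 147 + 1 590 = 3 873
15–64: 2 719 + 2 089 + 1 906 + 1 851 + 2 580 + 2 060 + 2 184 + 2 791 + 1 819 + 2 256 = 22 255
65+: 2 564 + 4 610 = 7 174
Youth dependency ratio = 3 873 / 22 255 × 100 = 17.4
Old-age dependency ratio = 7 174 / 22 255 × 100 = 32.2
Total dependency ratio = (3 873 + 7 174) / 22 255 × 100 = 11 047 / 22 255 × 100 = 49.6

Youth dependency ratio: 17.4
Old-age dependency ratio: 32.2
Total dependency ratio: 49.6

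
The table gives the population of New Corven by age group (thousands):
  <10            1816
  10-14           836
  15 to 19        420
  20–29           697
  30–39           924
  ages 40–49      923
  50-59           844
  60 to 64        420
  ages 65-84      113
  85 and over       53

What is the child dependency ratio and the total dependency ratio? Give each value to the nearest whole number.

Youth dependency ratio: 63
Total dependency ratio: 67

0–14: 1816 + 836 = 2652
15–64: 420 + 697 + 924 + 923 + 844 + 420 = 4228
65+: 113 + 53 = 166
Youth dependency ratio = 2652 / 4228 × 100 = 63
Total dependency ratio = (2652 + 166) / 4228 × 100 = 2818 / 4228 × 100 = 67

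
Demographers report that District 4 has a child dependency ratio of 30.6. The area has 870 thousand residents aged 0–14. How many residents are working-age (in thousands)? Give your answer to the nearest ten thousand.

Working-age: 2 840

Youth dependency ratio = youth / working-age × 100
30.6 = 870 / W × 100
⇒ 2 840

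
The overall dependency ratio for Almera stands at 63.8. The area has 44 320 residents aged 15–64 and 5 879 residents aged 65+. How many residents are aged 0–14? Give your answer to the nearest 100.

Aged 0–14: 22 400

Total dependency ratio = (youth + elderly) / working-age × 100
63.8 = (Y + 5 879) / 44 320 × 100
⇒ 22 400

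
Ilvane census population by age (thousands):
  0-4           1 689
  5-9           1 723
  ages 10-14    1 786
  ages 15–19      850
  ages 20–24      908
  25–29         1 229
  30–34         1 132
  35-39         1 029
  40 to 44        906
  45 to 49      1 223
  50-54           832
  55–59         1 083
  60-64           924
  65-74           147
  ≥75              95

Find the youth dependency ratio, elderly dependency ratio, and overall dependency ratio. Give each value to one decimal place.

Youth dependency ratio: 51.4
Old-age dependency ratio: 2.4
Total dependency ratio: 53.8

0–14: 1 689 + 1 723 + 1 786 = 5 198
15–64: 850 + 908 + 1 229 + 1 132 + 1 029 + 906 + 1 223 + 832 + 1 083 + 924 = 10 116
65+: 147 + 95 = 242
Youth dependency ratio = 5 198 / 10 116 × 100 = 51.4
Old-age dependency ratio = 242 / 10 116 × 100 = 2.4
Total dependency ratio = (5 198 + 242) / 10 116 × 100 = 5 440 / 10 116 × 100 = 53.8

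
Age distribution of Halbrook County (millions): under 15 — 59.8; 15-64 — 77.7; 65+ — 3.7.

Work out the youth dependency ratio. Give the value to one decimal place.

Youth dependency ratio = 59.8 / 77.7 × 100 = 77.0

Youth dependency ratio: 77.0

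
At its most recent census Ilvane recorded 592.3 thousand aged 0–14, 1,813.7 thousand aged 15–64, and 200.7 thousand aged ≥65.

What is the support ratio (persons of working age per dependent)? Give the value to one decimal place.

Support ratio: 2.3

Support ratio = 1,813.7 / (592.3 + 200.7) = 1,813.7 / 793.0 = 2.3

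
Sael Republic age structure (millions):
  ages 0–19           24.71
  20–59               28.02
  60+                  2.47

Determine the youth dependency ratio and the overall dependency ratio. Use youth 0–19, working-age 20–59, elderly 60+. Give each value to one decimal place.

Youth dependency ratio: 88.2
Total dependency ratio: 97.0

Youth dependency ratio = 24.71 / 28.02 × 100 = 88.2
Total dependency ratio = (24.71 + 2.47) / 28.02 × 100 = 27.18 / 28.02 × 100 = 97.0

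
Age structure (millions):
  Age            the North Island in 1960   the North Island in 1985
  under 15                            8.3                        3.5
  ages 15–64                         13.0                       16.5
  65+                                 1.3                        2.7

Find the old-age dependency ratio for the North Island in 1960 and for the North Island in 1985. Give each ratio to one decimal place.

the North Island in 1960: 10.0
the North Island in 1985: 16.4

the North Island in 1960: 1.3 / 13.0 × 100 = 10.0
the North Island in 1985: 2.7 / 16.5 × 100 = 16.4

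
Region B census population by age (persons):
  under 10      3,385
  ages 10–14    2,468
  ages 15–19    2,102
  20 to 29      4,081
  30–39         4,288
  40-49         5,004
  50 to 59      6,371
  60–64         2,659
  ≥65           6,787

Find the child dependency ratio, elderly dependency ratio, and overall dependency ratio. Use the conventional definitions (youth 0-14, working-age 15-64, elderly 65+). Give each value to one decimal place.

0–14: 3,385 + 2,468 = 5,853
15–64: 2,102 + 4,081 + 4,288 + 5,004 + 6,371 + 2,659 = 24,505
65+: 6,787
Youth dependency ratio = 5,853 / 24,505 × 100 = 23.9
Old-age dependency ratio = 6,787 / 24,505 × 100 = 27.7
Total dependency ratio = (5,853 + 6,787) / 24,505 × 100 = 12,640 / 24,505 × 100 = 51.6

Youth dependency ratio: 23.9
Old-age dependency ratio: 27.7
Total dependency ratio: 51.6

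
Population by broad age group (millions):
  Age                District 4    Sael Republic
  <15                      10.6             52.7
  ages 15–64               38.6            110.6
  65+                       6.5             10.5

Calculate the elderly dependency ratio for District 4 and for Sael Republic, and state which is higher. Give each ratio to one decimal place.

District 4: 16.8
Sael Republic: 9.5
Higher: District 4

District 4: 6.5 / 38.6 × 100 = 16.8
Sael Republic: 10.5 / 110.6 × 100 = 9.5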